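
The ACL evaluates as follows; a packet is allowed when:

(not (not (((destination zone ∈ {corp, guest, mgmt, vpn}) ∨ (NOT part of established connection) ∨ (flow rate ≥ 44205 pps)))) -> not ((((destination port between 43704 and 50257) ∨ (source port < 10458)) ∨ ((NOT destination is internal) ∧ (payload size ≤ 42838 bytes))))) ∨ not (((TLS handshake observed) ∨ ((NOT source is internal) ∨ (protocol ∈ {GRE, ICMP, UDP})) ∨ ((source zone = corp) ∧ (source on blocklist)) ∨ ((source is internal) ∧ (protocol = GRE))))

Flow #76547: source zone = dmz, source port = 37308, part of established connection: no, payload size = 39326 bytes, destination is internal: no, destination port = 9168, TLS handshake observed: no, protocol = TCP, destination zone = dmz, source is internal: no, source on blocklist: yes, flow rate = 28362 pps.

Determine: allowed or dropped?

Dropped

Atomic conditions:
  destination zone ∈ {corp, guest, mgmt, vpn}: dmz is not in the set → false
  NOT part of established connection: no → true
  flow rate ≥ 44205 pps: 28362 ≥ 44205 is false
  destination port between 43704 and 50257: 9168 in [43704, 50257] is false
  source port < 10458: 37308 < 10458 is false
  NOT destination is internal: no → true
  payload size ≤ 42838 bytes: 39326 ≤ 42838 is true
  TLS handshake observed: no → false
  NOT source is internal: no → true
  protocol ∈ {GRE, ICMP, UDP}: TCP is not in the set → false
  source zone = corp: dmz == corp is false
  source on blocklist: yes → true
  source is internal: no → false
  protocol = GRE: TCP == GRE is false
Combine:
[1.1.1.1] false OR true OR false = true
[1.1.1] NOT true = false
[1.1] NOT false = true
[1.2.1.1] false OR false = false
[1.2.1.2] true AND true = true
[1.2.1] false OR true = true
[1.2] NOT true = false
[1] true → false = false
[2.1.2] true OR false = true
[2.1.3] false AND true = false
[2.1.4] false AND false = false
[2.1] false OR true OR false OR false = true
[2] NOT true = false
[root] false OR false = false
Overall: false → dropped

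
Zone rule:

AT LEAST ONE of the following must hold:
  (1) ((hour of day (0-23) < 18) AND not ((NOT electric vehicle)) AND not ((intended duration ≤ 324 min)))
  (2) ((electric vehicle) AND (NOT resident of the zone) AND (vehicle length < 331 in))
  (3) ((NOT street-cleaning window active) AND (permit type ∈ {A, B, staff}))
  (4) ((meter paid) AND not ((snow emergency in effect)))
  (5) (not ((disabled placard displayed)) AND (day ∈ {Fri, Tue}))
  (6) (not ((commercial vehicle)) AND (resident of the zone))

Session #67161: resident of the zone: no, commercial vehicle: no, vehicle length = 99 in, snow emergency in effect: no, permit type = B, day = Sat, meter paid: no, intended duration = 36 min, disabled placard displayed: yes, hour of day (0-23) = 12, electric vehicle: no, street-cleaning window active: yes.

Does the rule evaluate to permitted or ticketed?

Ticketed

Atomic conditions:
  hour of day (0-23) < 18: 12 < 18 is true
  NOT electric vehicle: no → true
  intended duration ≤ 324 min: 36 ≤ 324 is true
  electric vehicle: no → false
  NOT resident of the zone: no → true
  vehicle length < 331 in: 99 < 331 is true
  NOT street-cleaning window active: yes → false
  permit type ∈ {A, B, staff}: B is in the set → true
  meter paid: no → false
  snow emergency in effect: no → false
  disabled placard displayed: yes → true
  day ∈ {Fri, Tue}: Sat is not in the set → false
  commercial vehicle: no → false
  resident of the zone: no → false
Combine:
[1.2] NOT true = false
[1.3] NOT true = false
[1] true AND false AND false = false
[2] false AND true AND true = false
[3] false AND true = false
[4.2] NOT false = true
[4] false AND true = false
[5.1] NOT true = false
[5] false AND false = false
[6.1] NOT false = true
[6] true AND false = false
[root] false OR false OR false OR false OR false OR false = false
Overall: false → ticketed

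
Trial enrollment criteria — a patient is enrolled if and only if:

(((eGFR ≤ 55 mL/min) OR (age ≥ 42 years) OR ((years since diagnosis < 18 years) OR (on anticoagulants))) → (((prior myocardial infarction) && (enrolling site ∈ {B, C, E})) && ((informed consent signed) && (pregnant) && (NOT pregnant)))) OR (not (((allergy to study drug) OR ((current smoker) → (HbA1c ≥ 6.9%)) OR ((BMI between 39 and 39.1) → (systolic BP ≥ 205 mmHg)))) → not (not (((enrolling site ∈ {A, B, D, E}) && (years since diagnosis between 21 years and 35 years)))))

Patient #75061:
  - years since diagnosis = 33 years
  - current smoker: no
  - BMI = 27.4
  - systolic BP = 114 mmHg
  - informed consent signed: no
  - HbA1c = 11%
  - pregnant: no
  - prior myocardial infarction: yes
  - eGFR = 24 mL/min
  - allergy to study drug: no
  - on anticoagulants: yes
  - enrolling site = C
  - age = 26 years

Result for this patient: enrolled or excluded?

Enrolled

Atomic conditions:
  eGFR ≤ 55 mL/min: 24 ≤ 55 is true
  age ≥ 42 years: 26 ≥ 42 is false
  years since diagnosis < 18 years: 33 < 18 is false
  on anticoagulants: yes → true
  prior myocardial infarction: yes → true
  enrolling site ∈ {B, C, E}: C is in the set → true
  informed consent signed: no → false
  pregnant: no → false
  NOT pregnant: no → true
  allergy to study drug: no → false
  current smoker: no → false
  HbA1c ≥ 6.9%: 11 ≥ 6.9 is true
  BMI between 39 and 39.1: 27.4 in [39, 39.1] is false
  systolic BP ≥ 205 mmHg: 114 ≥ 205 is false
  enrolling site ∈ {A, B, D, E}: C is not in the set → false
  years since diagnosis between 21 years and 35 years: 33 in [21, 35] is true
Combine:
[1.1.3] false OR true = true
[1.1] true OR false OR true = true
[1.2.1] true AND true = true
[1.2.2] false AND false AND true = false
[1.2] true AND false = false
[1] true → false = false
[2.1.1.2] false → true (antecedent false ⇒ implication holds) = true
[2.1.1.3] false → false (antecedent false ⇒ implication holds) = true
[2.1.1] false OR true OR true = true
[2.1] NOT true = false
[2.2.1.1] false AND true = false
[2.2.1] NOT false = true
[2.2] NOT true = false
[2] false → false (antecedent false ⇒ implication holds) = true
[root] false OR true = true
Overall: true → enrolled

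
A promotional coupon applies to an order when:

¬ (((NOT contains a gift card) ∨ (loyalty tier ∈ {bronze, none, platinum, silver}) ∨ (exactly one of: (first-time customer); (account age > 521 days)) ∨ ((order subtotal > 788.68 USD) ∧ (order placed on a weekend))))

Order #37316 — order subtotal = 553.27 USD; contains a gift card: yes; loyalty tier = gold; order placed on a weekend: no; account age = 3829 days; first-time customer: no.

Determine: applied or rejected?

Rejected

Atomic conditions:
  NOT contains a gift card: yes → false
  loyalty tier ∈ {bronze, none, platinum, silver}: gold is not in the set → false
  first-time customer: no → false
  account age > 521 days: 3829 > 521 is true
  order subtotal > 788.68 USD: 553.27 > 788.68 is false
  order placed on a weekend: no → false
Combine:
[1.3] exactly-one(false, true) = true
[1.4] false AND false = false
[1] false OR false OR true OR false = true
[root] NOT true = false
Overall: false → rejected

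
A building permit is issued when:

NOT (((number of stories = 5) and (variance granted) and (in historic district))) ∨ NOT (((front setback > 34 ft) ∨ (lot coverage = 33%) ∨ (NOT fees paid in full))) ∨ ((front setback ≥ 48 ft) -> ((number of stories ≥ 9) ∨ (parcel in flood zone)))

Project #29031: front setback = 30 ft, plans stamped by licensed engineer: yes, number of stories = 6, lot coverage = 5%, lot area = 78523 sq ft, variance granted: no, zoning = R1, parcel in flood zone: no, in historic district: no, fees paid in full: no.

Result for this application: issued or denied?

Issued

Atomic conditions:
  number of stories = 5: 6 == 5 is false
  variance granted: no → false
  in historic district: no → false
  front setback > 34 ft: 30 > 34 is false
  lot coverage = 33%: 5 == 33 is false
  NOT fees paid in full: no → true
  front setback ≥ 48 ft: 30 ≥ 48 is false
  number of stories ≥ 9: 6 ≥ 9 is false
  parcel in flood zone: no → false
Combine:
[1.1] false AND false AND false = false
[1] NOT false = true
[2.1] false OR false OR true = true
[2] NOT true = false
[3.2] false OR false = false
[3] false → false (antecedent false ⇒ implication holds) = true
[root] true OR false OR true = true
Overall: true → issued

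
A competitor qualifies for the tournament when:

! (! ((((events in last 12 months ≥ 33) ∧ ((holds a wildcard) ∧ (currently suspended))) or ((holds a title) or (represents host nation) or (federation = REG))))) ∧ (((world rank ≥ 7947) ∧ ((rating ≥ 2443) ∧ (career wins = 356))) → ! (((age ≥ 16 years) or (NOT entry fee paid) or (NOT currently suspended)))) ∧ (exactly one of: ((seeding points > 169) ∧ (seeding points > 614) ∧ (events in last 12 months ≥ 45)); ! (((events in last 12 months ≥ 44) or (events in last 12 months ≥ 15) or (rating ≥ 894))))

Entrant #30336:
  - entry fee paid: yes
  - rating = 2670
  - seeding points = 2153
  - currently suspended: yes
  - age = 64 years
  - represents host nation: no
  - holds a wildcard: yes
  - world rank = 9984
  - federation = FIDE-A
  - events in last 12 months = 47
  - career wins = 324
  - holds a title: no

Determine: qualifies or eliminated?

Atomic conditions:
  events in last 12 months ≥ 33: 47 ≥ 33 is true
  holds a wildcard: yes → true
  currently suspended: yes → true
  holds a title: no → false
  represents host nation: no → false
  federation = REG: FIDE-A == REG is false
  world rank ≥ 7947: 9984 ≥ 7947 is true
  rating ≥ 2443: 2670 ≥ 2443 is true
  career wins = 356: 324 == 356 is false
  age ≥ 16 years: 64 ≥ 16 is true
  NOT entry fee paid: yes → false
  NOT currently suspended: yes → false
  seeding points > 169: 2153 > 169 is true
  seeding points > 614: 2153 > 614 is true
  events in last 12 months ≥ 45: 47 ≥ 45 is true
  events in last 12 months ≥ 44: 47 ≥ 44 is true
  events in last 12 months ≥ 15: 47 ≥ 15 is true
  rating ≥ 894: 2670 ≥ 894 is true
Combine:
[1.1.1.1.2] true AND true = true
[1.1.1.1] true AND true = true
[1.1.1.2] false OR false OR false = false
[1.1.1] true OR false = true
[1.1] NOT true = false
[1] NOT false = true
[2.1.2] true AND false = false
[2.1] true AND false = false
[2.2.1] true OR false OR false = true
[2.2] NOT true = false
[2] false → false (antecedent false ⇒ implication holds) = true
[3.1] true AND true AND true = true
[3.2.1] true OR true OR true = true
[3.2] NOT true = false
[3] exactly-one(true, false) = true
[root] true AND true AND true = true
Overall: true → qualifies

Qualifies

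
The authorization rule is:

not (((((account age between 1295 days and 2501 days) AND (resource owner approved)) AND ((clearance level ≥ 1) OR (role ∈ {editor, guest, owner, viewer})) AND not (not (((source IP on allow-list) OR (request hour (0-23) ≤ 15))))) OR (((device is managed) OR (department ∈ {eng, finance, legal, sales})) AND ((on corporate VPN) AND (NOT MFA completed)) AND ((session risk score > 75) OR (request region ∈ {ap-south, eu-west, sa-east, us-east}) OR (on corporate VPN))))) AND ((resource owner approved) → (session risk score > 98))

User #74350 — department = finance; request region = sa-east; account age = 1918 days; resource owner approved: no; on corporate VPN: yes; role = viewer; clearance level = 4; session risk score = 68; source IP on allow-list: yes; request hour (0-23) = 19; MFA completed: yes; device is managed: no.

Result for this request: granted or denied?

Atomic conditions:
  account age between 1295 days and 2501 days: 1918 in [1295, 2501] is true
  resource owner approved: no → false
  clearance level ≥ 1: 4 ≥ 1 is true
  role ∈ {editor, guest, owner, viewer}: viewer is in the set → true
  source IP on allow-list: yes → true
  request hour (0-23) ≤ 15: 19 ≤ 15 is false
  device is managed: no → false
  department ∈ {eng, finance, legal, sales}: finance is in the set → true
  on corporate VPN: yes → true
  NOT MFA completed: yes → false
  session risk score > 75: 68 > 75 is false
  request region ∈ {ap-south, eu-west, sa-east, us-east}: sa-east is in the set → true
  session risk score > 98: 68 > 98 is false
Combine:
[1.1.1.1] true AND false = false
[1.1.1.2] true OR true = true
[1.1.1.3.1.1] true OR false = true
[1.1.1.3.1] NOT true = false
[1.1.1.3] NOT false = true
[1.1.1] false AND true AND true = false
[1.1.2.1] false OR true = true
[1.1.2.2] true AND false = false
[1.1.2.3] false OR true OR true = true
[1.1.2] true AND false AND true = false
[1.1] false OR false = false
[1] NOT false = true
[2] false → false (antecedent false ⇒ implication holds) = true
[root] true AND true = true
Overall: true → granted

Granted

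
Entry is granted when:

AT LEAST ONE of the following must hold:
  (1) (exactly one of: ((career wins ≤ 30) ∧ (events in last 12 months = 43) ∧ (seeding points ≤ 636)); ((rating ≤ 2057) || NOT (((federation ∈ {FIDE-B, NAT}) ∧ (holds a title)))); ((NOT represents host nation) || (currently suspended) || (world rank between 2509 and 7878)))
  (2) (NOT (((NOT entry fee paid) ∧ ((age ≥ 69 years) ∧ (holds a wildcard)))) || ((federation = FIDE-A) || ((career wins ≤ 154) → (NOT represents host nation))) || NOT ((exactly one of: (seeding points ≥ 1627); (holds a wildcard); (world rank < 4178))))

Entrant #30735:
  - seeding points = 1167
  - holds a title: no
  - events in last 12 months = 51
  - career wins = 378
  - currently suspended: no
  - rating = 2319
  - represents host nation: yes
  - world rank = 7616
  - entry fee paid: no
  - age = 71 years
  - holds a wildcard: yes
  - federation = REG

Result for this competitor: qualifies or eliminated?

Qualifies

Atomic conditions:
  career wins ≤ 30: 378 ≤ 30 is false
  events in last 12 months = 43: 51 == 43 is false
  seeding points ≤ 636: 1167 ≤ 636 is false
  rating ≤ 2057: 2319 ≤ 2057 is false
  federation ∈ {FIDE-B, NAT}: REG is not in the set → false
  holds a title: no → false
  NOT represents host nation: yes → false
  currently suspended: no → false
  world rank between 2509 and 7878: 7616 in [2509, 7878] is true
  NOT entry fee paid: no → true
  age ≥ 69 years: 71 ≥ 69 is true
  holds a wildcard: yes → true
  federation = FIDE-A: REG == FIDE-A is false
  career wins ≤ 154: 378 ≤ 154 is false
  seeding points ≥ 1627: 1167 ≥ 1627 is false
  world rank < 4178: 7616 < 4178 is false
Combine:
[1.1] false AND false AND false = false
[1.2.2.1] false AND false = false
[1.2.2] NOT false = true
[1.2] false OR true = true
[1.3] false OR false OR true = true
[1] exactly-one(false, true, true) = false
[2.1.1.2] true AND true = true
[2.1.1] true AND true = true
[2.1] NOT true = false
[2.2.2] false → false (antecedent false ⇒ implication holds) = true
[2.2] false OR true = true
[2.3.1] exactly-one(false, true, false) = true
[2.3] NOT true = false
[2] false OR true OR false = true
[root] false OR true = true
Overall: true → qualifies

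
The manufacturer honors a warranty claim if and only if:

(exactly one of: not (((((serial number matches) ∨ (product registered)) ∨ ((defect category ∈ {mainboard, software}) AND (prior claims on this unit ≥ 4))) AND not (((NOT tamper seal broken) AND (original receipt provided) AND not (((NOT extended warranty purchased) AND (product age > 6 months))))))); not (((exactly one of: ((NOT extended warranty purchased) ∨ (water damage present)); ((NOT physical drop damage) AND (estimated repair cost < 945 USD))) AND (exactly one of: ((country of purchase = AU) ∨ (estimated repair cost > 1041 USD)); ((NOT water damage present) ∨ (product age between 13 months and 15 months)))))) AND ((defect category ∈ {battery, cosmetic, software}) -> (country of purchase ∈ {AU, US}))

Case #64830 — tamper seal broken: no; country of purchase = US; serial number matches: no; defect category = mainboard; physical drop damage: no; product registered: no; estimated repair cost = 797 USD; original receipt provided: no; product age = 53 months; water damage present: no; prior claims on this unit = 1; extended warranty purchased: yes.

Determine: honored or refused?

Honored

Atomic conditions:
  serial number matches: no → false
  product registered: no → false
  defect category ∈ {mainboard, software}: mainboard is in the set → true
  prior claims on this unit ≥ 4: 1 ≥ 4 is false
  NOT tamper seal broken: no → true
  original receipt provided: no → false
  NOT extended warranty purchased: yes → false
  product age > 6 months: 53 > 6 is true
  water damage present: no → false
  NOT physical drop damage: no → true
  estimated repair cost < 945 USD: 797 < 945 is true
  country of purchase = AU: US == AU is false
  estimated repair cost > 1041 USD: 797 > 1041 is false
  NOT water damage present: no → true
  product age between 13 months and 15 months: 53 in [13, 15] is false
  defect category ∈ {battery, cosmetic, software}: mainboard is not in the set → false
  country of purchase ∈ {AU, US}: US is in the set → true
Combine:
[1.1.1.1.1] false OR false = false
[1.1.1.1.2] true AND false = false
[1.1.1.1] false OR false = false
[1.1.1.2.1.3.1] false AND true = false
[1.1.1.2.1.3] NOT false = true
[1.1.1.2.1] true AND false AND true = false
[1.1.1.2] NOT false = true
[1.1.1] false AND true = false
[1.1] NOT false = true
[1.2.1.1.1] false OR false = false
[1.2.1.1.2] true AND true = true
[1.2.1.1] exactly-one(false, true) = true
[1.2.1.2.1] false OR false = false
[1.2.1.2.2] true OR false = true
[1.2.1.2] exactly-one(false, true) = true
[1.2.1] true AND true = true
[1.2] NOT true = false
[1] exactly-one(true, false) = true
[2] false → true (antecedent false ⇒ implication holds) = true
[root] true AND true = true
Overall: true → honored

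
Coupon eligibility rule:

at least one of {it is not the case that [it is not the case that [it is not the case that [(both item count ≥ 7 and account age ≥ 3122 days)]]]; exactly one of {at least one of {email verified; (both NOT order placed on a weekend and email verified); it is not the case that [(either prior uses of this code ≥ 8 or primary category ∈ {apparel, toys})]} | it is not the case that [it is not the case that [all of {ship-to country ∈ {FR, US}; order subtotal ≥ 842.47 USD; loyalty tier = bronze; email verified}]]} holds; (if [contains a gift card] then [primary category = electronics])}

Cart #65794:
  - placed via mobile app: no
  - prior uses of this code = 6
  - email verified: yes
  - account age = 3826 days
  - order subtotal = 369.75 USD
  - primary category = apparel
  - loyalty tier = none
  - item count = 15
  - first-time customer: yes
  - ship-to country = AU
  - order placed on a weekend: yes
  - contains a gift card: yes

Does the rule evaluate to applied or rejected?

Applied

Atomic conditions:
  item count ≥ 7: 15 ≥ 7 is true
  account age ≥ 3122 days: 3826 ≥ 3122 is true
  email verified: yes → true
  NOT order placed on a weekend: yes → false
  prior uses of this code ≥ 8: 6 ≥ 8 is false
  primary category ∈ {apparel, toys}: apparel is in the set → true
  ship-to country ∈ {FR, US}: AU is not in the set → false
  order subtotal ≥ 842.47 USD: 369.75 ≥ 842.47 is false
  loyalty tier = bronze: none == bronze is false
  contains a gift card: yes → true
  primary category = electronics: apparel == electronics is false
Combine:
[1.1.1.1] true AND true = true
[1.1.1] NOT true = false
[1.1] NOT false = true
[1] NOT true = false
[2.1.2] false AND true = false
[2.1.3.1] false OR true = true
[2.1.3] NOT true = false
[2.1] true OR false OR false = true
[2.2.1.1] false AND false AND false AND true = false
[2.2.1] NOT false = true
[2.2] NOT true = false
[2] exactly-one(true, false) = true
[3] true → false = false
[root] false OR true OR false = true
Overall: true → applied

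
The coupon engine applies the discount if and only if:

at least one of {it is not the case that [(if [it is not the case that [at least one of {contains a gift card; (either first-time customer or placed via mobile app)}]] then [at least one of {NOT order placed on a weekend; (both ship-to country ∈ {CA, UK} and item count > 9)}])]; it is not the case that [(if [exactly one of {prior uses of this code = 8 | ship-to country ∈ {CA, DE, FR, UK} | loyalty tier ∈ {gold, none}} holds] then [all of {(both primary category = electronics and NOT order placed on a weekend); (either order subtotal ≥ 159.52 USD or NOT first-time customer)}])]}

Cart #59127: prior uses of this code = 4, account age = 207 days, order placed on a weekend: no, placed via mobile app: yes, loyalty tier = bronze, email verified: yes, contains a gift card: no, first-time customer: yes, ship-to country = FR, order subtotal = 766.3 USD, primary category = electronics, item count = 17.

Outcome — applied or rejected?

Rejected

Atomic conditions:
  contains a gift card: no → false
  first-time customer: yes → true
  placed via mobile app: yes → true
  NOT order placed on a weekend: no → true
  ship-to country ∈ {CA, UK}: FR is not in the set → false
  item count > 9: 17 > 9 is true
  prior uses of this code = 8: 4 == 8 is false
  ship-to country ∈ {CA, DE, FR, UK}: FR is in the set → true
  loyalty tier ∈ {gold, none}: bronze is not in the set → false
  primary category = electronics: electronics == electronics is true
  order subtotal ≥ 159.52 USD: 766.3 ≥ 159.52 is true
  NOT first-time customer: yes → false
Combine:
[1.1.1.1.2] true OR true = true
[1.1.1.1] false OR true = true
[1.1.1] NOT true = false
[1.1.2.2] false AND true = false
[1.1.2] true OR false = true
[1.1] false → true (antecedent false ⇒ implication holds) = true
[1] NOT true = false
[2.1.1] exactly-one(false, true, false) = true
[2.1.2.1] true AND true = true
[2.1.2.2] true OR false = true
[2.1.2] true AND true = true
[2.1] true → true = true
[2] NOT true = false
[root] false OR false = false
Overall: false → rejected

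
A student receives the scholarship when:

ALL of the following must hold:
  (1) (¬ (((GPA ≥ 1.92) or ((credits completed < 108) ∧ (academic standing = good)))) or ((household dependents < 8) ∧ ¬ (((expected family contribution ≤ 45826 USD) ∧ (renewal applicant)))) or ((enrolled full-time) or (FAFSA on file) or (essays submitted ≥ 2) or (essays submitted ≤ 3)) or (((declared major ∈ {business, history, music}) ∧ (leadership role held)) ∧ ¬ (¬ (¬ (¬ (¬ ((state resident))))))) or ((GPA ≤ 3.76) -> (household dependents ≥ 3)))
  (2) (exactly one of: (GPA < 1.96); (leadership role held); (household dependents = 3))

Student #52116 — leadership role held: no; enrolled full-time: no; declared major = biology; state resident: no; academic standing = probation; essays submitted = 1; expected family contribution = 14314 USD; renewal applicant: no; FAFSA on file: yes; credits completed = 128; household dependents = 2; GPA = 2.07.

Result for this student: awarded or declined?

Declined

Atomic conditions:
  GPA ≥ 1.92: 2.07 ≥ 1.92 is true
  credits completed < 108: 128 < 108 is false
  academic standing = good: probation == good is false
  household dependents < 8: 2 < 8 is true
  expected family contribution ≤ 45826 USD: 14314 ≤ 45826 is true
  renewal applicant: no → false
  enrolled full-time: no → false
  FAFSA on file: yes → true
  essays submitted ≥ 2: 1 ≥ 2 is false
  essays submitted ≤ 3: 1 ≤ 3 is true
  declared major ∈ {business, history, music}: biology is not in the set → false
  leadership role held: no → false
  state resident: no → false
  GPA ≤ 3.76: 2.07 ≤ 3.76 is true
  household dependents ≥ 3: 2 ≥ 3 is false
  GPA < 1.96: 2.07 < 1.96 is false
  household dependents = 3: 2 == 3 is false
Combine:
[1.1.1.2] false AND false = false
[1.1.1] true OR false = true
[1.1] NOT true = false
[1.2.2.1] true AND false = false
[1.2.2] NOT false = true
[1.2] true AND true = true
[1.3] false OR true OR false OR true = true
[1.4.1] false AND false = false
[1.4.2.1.1.1.1] NOT false = true
[1.4.2.1.1.1] NOT true = false
[1.4.2.1.1] NOT false = true
[1.4.2.1] NOT true = false
[1.4.2] NOT false = true
[1.4] false AND true = false
[1.5] true → false = false
[1] false OR true OR true OR false OR false = true
[2] exactly-one(false, false, false) = false
[root] true AND false = false
Overall: false → declined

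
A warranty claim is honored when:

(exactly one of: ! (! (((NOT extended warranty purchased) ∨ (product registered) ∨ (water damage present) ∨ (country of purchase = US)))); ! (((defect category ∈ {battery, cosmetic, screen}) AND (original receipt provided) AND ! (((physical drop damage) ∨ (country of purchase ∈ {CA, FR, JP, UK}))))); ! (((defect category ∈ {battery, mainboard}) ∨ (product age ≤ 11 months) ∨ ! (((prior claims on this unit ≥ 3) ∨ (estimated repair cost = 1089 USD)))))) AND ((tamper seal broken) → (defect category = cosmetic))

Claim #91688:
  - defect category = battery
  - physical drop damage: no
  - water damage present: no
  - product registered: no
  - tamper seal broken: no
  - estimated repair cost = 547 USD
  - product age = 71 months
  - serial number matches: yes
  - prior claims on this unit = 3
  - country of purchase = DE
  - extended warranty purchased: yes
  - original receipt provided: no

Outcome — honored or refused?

Atomic conditions:
  NOT extended warranty purchased: yes → false
  product registered: no → false
  water damage present: no → false
  country of purchase = US: DE == US is false
  defect category ∈ {battery, cosmetic, screen}: battery is in the set → true
  original receipt provided: no → false
  physical drop damage: no → false
  country of purchase ∈ {CA, FR, JP, UK}: DE is not in the set → false
  defect category ∈ {battery, mainboard}: battery is in the set → true
  product age ≤ 11 months: 71 ≤ 11 is false
  prior claims on this unit ≥ 3: 3 ≥ 3 is true
  estimated repair cost = 1089 USD: 547 == 1089 is false
  tamper seal broken: no → false
  defect category = cosmetic: battery == cosmetic is false
Combine:
[1.1.1.1] false OR false OR false OR false = false
[1.1.1] NOT false = true
[1.1] NOT true = false
[1.2.1.3.1] false OR false = false
[1.2.1.3] NOT false = true
[1.2.1] true AND false AND true = false
[1.2] NOT false = true
[1.3.1.3.1] true OR false = true
[1.3.1.3] NOT true = false
[1.3.1] true OR false OR false = true
[1.3] NOT true = false
[1] exactly-one(false, true, false) = true
[2] false → false (antecedent false ⇒ implication holds) = true
[root] true AND true = true
Overall: true → honored

Honored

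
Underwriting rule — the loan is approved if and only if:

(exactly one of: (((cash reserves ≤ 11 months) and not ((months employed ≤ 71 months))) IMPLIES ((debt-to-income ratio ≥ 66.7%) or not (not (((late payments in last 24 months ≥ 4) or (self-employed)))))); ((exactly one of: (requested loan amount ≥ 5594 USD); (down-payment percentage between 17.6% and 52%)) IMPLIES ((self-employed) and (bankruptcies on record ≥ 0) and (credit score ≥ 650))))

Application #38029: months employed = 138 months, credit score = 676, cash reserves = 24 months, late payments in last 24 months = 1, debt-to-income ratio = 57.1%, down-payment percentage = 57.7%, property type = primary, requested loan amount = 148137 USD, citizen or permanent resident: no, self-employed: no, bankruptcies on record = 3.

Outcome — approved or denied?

Approved

Atomic conditions:
  cash reserves ≤ 11 months: 24 ≤ 11 is false
  months employed ≤ 71 months: 138 ≤ 71 is false
  debt-to-income ratio ≥ 66.7%: 57.1 ≥ 66.7 is false
  late payments in last 24 months ≥ 4: 1 ≥ 4 is false
  self-employed: no → false
  requested loan amount ≥ 5594 USD: 148137 ≥ 5594 is true
  down-payment percentage between 17.6% and 52%: 57.7 in [17.6, 52] is false
  bankruptcies on record ≥ 0: 3 ≥ 0 is true
  credit score ≥ 650: 676 ≥ 650 is true
Combine:
[1.1.2] NOT false = true
[1.1] false AND true = false
[1.2.2.1.1] false OR false = false
[1.2.2.1] NOT false = true
[1.2.2] NOT true = false
[1.2] false OR false = false
[1] false → false (antecedent false ⇒ implication holds) = true
[2.1] exactly-one(true, false) = true
[2.2] false AND true AND true = false
[2] true → false = false
[root] exactly-one(true, false) = true
Overall: true → approved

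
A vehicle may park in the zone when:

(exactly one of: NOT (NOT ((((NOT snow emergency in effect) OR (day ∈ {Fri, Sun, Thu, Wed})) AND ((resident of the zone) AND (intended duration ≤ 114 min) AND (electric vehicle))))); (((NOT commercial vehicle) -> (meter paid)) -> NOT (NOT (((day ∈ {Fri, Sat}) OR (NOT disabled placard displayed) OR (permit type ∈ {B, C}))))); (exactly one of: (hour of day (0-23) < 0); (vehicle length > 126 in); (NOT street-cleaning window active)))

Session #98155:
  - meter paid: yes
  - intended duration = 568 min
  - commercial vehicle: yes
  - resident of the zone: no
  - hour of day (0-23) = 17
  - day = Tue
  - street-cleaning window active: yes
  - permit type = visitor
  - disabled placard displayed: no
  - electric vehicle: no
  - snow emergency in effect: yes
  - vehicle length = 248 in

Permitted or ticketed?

Atomic conditions:
  NOT snow emergency in effect: yes → false
  day ∈ {Fri, Sun, Thu, Wed}: Tue is not in the set → false
  resident of the zone: no → false
  intended duration ≤ 114 min: 568 ≤ 114 is false
  electric vehicle: no → false
  NOT commercial vehicle: yes → false
  meter paid: yes → true
  day ∈ {Fri, Sat}: Tue is not in the set → false
  NOT disabled placard displayed: no → true
  permit type ∈ {B, C}: visitor is not in the set → false
  hour of day (0-23) < 0: 17 < 0 is false
  vehicle length > 126 in: 248 > 126 is true
  NOT street-cleaning window active: yes → false
Combine:
[1.1.1.1] false OR false = false
[1.1.1.2] false AND false AND false = false
[1.1.1] false AND false = false
[1.1] NOT false = true
[1] NOT true = false
[2.1] false → true (antecedent false ⇒ implication holds) = true
[2.2.1.1] false OR true OR false = true
[2.2.1] NOT true = false
[2.2] NOT false = true
[2] true → true = true
[3] exactly-one(false, true, false) = true
[root] exactly-one(false, true, true) = false
Overall: false → ticketed

Ticketed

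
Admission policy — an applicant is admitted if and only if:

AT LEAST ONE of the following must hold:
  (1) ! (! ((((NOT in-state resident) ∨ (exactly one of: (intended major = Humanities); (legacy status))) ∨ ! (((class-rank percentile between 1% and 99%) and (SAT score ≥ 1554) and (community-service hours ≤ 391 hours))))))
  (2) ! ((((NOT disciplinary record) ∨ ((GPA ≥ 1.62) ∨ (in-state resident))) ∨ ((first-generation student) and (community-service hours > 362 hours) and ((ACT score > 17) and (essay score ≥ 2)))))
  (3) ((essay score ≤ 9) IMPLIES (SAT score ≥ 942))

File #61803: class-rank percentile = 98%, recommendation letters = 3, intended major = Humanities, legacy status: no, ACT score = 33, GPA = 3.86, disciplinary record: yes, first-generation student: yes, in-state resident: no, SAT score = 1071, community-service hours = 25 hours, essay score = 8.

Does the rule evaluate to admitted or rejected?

Admitted

Atomic conditions:
  NOT in-state resident: no → true
  intended major = Humanities: Humanities == Humanities is true
  legacy status: no → false
  class-rank percentile between 1% and 99%: 98 in [1, 99] is true
  SAT score ≥ 1554: 1071 ≥ 1554 is false
  community-service hours ≤ 391 hours: 25 ≤ 391 is true
  NOT disciplinary record: yes → false
  GPA ≥ 1.62: 3.86 ≥ 1.62 is true
  in-state resident: no → false
  first-generation student: yes → true
  community-service hours > 362 hours: 25 > 362 is false
  ACT score > 17: 33 > 17 is true
  essay score ≥ 2: 8 ≥ 2 is true
  essay score ≤ 9: 8 ≤ 9 is true
  SAT score ≥ 942: 1071 ≥ 942 is true
Combine:
[1.1.1.1.2] exactly-one(true, false) = true
[1.1.1.1] true OR true = true
[1.1.1.2.1] true AND false AND true = false
[1.1.1.2] NOT false = true
[1.1.1] true OR true = true
[1.1] NOT true = false
[1] NOT false = true
[2.1.1.2] true OR false = true
[2.1.1] false OR true = true
[2.1.2.3] true AND true = true
[2.1.2] true AND false AND true = false
[2.1] true OR false = true
[2] NOT true = false
[3] true → true = true
[root] true OR false OR true = true
Overall: true → admitted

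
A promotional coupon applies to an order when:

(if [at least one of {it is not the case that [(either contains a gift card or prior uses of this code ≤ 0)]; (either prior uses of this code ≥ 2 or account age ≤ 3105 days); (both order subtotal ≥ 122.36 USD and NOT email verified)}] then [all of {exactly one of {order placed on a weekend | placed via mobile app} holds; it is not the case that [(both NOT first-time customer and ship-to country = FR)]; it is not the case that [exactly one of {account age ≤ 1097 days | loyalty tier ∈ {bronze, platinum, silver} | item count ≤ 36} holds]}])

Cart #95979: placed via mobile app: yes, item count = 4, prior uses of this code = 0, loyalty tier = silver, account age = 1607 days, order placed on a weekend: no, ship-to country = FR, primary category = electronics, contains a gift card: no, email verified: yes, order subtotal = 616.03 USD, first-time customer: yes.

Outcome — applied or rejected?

Applied

Atomic conditions:
  contains a gift card: no → false
  prior uses of this code ≤ 0: 0 ≤ 0 is true
  prior uses of this code ≥ 2: 0 ≥ 2 is false
  account age ≤ 3105 days: 1607 ≤ 3105 is true
  order subtotal ≥ 122.36 USD: 616.03 ≥ 122.36 is true
  NOT email verified: yes → false
  order placed on a weekend: no → false
  placed via mobile app: yes → true
  NOT first-time customer: yes → false
  ship-to country = FR: FR == FR is true
  account age ≤ 1097 days: 1607 ≤ 1097 is false
  loyalty tier ∈ {bronze, platinum, silver}: silver is in the set → true
  item count ≤ 36: 4 ≤ 36 is true
Combine:
[1.1.1] false OR true = true
[1.1] NOT true = false
[1.2] false OR true = true
[1.3] true AND false = false
[1] false OR true OR false = true
[2.1] exactly-one(false, true) = true
[2.2.1] false AND true = false
[2.2] NOT false = true
[2.3.1] exactly-one(false, true, true) = false
[2.3] NOT false = true
[2] true AND true AND true = true
[root] true → true = true
Overall: true → applied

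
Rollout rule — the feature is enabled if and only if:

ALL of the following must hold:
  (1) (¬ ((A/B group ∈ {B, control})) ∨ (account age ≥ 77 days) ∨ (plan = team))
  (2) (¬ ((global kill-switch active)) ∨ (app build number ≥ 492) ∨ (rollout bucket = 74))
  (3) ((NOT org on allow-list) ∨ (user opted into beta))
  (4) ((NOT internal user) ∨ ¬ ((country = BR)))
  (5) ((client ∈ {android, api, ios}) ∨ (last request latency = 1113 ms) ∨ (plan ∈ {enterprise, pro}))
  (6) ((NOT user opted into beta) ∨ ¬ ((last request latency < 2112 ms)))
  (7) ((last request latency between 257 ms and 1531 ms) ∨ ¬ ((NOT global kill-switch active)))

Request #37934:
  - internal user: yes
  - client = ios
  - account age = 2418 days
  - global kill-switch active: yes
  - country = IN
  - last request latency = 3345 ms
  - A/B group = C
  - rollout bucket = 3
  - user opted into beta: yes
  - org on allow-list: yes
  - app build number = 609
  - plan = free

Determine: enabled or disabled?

Atomic conditions:
  A/B group ∈ {B, control}: C is not in the set → false
  account age ≥ 77 days: 2418 ≥ 77 is true
  plan = team: free == team is false
  global kill-switch active: yes → true
  app build number ≥ 492: 609 ≥ 492 is true
  rollout bucket = 74: 3 == 74 is false
  NOT org on allow-list: yes → false
  user opted into beta: yes → true
  NOT internal user: yes → false
  country = BR: IN == BR is false
  client ∈ {android, api, ios}: ios is in the set → true
  last request latency = 1113 ms: 3345 == 1113 is false
  plan ∈ {enterprise, pro}: free is not in the set → false
  NOT user opted into beta: yes → false
  last request latency < 2112 ms: 3345 < 2112 is false
  last request latency between 257 ms and 1531 ms: 3345 in [257, 1531] is false
  NOT global kill-switch active: yes → false
Combine:
[1.1] NOT false = true
[1] true OR true OR false = true
[2.1] NOT true = false
[2] false OR true OR false = true
[3] false OR true = true
[4.2] NOT false = true
[4] false OR true = true
[5] true OR false OR false = true
[6.2] NOT false = true
[6] false OR true = true
[7.2] NOT false = true
[7] false OR true = true
[root] true AND true AND true AND true AND true AND true AND true = true
Overall: true → enabled

Enabled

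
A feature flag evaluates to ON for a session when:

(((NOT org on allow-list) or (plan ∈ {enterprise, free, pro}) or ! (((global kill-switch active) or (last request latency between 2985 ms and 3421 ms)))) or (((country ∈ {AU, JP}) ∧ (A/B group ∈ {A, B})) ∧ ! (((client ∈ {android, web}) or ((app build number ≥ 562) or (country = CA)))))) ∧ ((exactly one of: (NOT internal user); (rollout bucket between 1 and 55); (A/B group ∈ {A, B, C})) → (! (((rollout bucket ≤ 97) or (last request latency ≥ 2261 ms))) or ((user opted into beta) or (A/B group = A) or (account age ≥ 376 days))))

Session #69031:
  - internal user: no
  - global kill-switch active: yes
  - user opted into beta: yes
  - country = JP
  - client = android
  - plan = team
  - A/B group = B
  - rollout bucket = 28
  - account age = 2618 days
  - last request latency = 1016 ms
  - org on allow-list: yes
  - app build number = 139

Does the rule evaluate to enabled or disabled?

Disabled

Atomic conditions:
  NOT org on allow-list: yes → false
  plan ∈ {enterprise, free, pro}: team is not in the set → false
  global kill-switch active: yes → true
  last request latency between 2985 ms and 3421 ms: 1016 in [2985, 3421] is false
  country ∈ {AU, JP}: JP is in the set → true
  A/B group ∈ {A, B}: B is in the set → true
  client ∈ {android, web}: android is in the set → true
  app build number ≥ 562: 139 ≥ 562 is false
  country = CA: JP == CA is false
  NOT internal user: no → true
  rollout bucket between 1 and 55: 28 in [1, 55] is true
  A/B group ∈ {A, B, C}: B is in the set → true
  rollout bucket ≤ 97: 28 ≤ 97 is true
  last request latency ≥ 2261 ms: 1016 ≥ 2261 is false
  user opted into beta: yes → true
  A/B group = A: B == A is false
  account age ≥ 376 days: 2618 ≥ 376 is true
Combine:
[1.1.3.1] true OR false = true
[1.1.3] NOT true = false
[1.1] false OR false OR false = false
[1.2.1] true AND true = true
[1.2.2.1.2] false OR false = false
[1.2.2.1] true OR false = true
[1.2.2] NOT true = false
[1.2] true AND false = false
[1] false OR false = false
[2.1] exactly-one(true, true, true) = false
[2.2.1.1] true OR false = true
[2.2.1] NOT true = false
[2.2.2] true OR false OR true = true
[2.2] false OR true = true
[2] false → true (antecedent false ⇒ implication holds) = true
[root] false AND true = false
Overall: false → disabled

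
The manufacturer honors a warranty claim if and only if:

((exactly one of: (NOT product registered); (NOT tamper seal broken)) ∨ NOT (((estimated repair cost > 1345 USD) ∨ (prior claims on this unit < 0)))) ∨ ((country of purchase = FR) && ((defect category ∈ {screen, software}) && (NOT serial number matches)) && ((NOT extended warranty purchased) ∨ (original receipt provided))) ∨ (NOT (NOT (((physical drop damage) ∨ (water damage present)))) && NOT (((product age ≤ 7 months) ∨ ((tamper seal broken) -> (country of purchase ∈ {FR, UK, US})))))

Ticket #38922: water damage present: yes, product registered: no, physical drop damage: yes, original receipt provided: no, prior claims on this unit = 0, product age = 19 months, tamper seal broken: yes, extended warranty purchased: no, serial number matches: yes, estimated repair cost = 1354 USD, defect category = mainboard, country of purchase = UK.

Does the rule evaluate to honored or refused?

Atomic conditions:
  NOT product registered: no → true
  NOT tamper seal broken: yes → false
  estimated repair cost > 1345 USD: 1354 > 1345 is true
  prior claims on this unit < 0: 0 < 0 is false
  country of purchase = FR: UK == FR is false
  defect category ∈ {screen, software}: mainboard is not in the set → false
  NOT serial number matches: yes → false
  NOT extended warranty purchased: no → true
  original receipt provided: no → false
  physical drop damage: yes → true
  water damage present: yes → true
  product age ≤ 7 months: 19 ≤ 7 is false
  tamper seal broken: yes → true
  country of purchase ∈ {FR, UK, US}: UK is in the set → true
Combine:
[1.1] exactly-one(true, false) = true
[1.2.1] true OR false = true
[1.2] NOT true = false
[1] true OR false = true
[2.2] false AND false = false
[2.3] true OR false = true
[2] false AND false AND true = false
[3.1.1.1] true OR true = true
[3.1.1] NOT true = false
[3.1] NOT false = true
[3.2.1.2] true → true = true
[3.2.1] false OR true = true
[3.2] NOT true = false
[3] true AND false = false
[root] true OR false OR false = true
Overall: true → honored

Honored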